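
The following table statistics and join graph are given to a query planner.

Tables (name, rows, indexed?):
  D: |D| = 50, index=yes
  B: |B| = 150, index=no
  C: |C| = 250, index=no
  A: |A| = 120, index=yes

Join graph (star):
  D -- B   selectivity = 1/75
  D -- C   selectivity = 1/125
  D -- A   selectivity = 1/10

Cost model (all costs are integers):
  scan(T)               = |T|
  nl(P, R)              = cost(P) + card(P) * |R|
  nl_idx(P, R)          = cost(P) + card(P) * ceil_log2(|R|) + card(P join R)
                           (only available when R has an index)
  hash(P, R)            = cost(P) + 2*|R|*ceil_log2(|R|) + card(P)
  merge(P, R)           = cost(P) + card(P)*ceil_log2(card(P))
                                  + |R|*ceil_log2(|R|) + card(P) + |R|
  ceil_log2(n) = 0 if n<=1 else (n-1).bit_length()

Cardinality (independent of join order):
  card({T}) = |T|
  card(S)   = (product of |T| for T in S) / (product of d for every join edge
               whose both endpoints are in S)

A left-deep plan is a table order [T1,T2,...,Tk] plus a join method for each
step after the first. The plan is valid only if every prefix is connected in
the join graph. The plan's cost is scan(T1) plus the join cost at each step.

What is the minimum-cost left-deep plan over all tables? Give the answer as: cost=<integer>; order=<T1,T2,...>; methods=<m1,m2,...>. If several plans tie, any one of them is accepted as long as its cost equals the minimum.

Selinger DP (subsets sized 1..n):
  {D}: scan cost=50, card=50
  {B}: scan cost=150, card=150
  {C}: scan cost=250, card=250
  {A}: scan cost=120, card=120
  {BD}: card=100; try (D,hash)→900, (D,nl_idx)→1150, (B,merge)→1750, (D,merge)→1850, (B,hash)→2500, (B,nl)→7550 …(+1); best=900 via (D,hash)
  {CD}: card=100; try (D,hash)→1100, (D,nl_idx)→1850, (C,merge)→2650, (D,merge)→2850, (C,hash)→4100, (C,nl)→12550 …(+1); best=1100 via (D,hash)
  {AD}: card=600; try (D,hash)→840, (A,nl_idx)→1000, (A,merge)→1360, (D,merge)→1430, (D,nl_idx)→1440, (A,hash)→1780 …(+2); best=840 via (D,hash)
  {BCD}: card=200; try (B,merge)→3250, (B,hash)→3600, (C,merge)→3950, (C,hash)→5000, (B,nl)→16100, (C,nl)→25900; best=3250 via (B,merge)
  {ABD}: card=1200; try (A,merge)→2660, (A,hash)→2680, (A,nl_idx)→2800, (B,hash)→3840, (B,merge)→8790, (A,nl)→12900 …(+1); best=2660 via (A,merge)
  {ACD}: card=1200; try (A,merge)→2860, (A,hash)→2880, (A,nl_idx)→3000, (C,hash)→5440, (C,merge)→9690, (A,nl)→13100 …(+1); best=2860 via (A,merge)
  {ABCD}: card=2400; try (A,hash)→5130, (A,merge)→6010, (B,hash)→6460, (A,nl_idx)→7050, (C,hash)→7860, (B,merge)→18610 …(+4); best=5130 via (A,hash)

cost=5130; order=C,D,B,A; methods=hash,merge,hash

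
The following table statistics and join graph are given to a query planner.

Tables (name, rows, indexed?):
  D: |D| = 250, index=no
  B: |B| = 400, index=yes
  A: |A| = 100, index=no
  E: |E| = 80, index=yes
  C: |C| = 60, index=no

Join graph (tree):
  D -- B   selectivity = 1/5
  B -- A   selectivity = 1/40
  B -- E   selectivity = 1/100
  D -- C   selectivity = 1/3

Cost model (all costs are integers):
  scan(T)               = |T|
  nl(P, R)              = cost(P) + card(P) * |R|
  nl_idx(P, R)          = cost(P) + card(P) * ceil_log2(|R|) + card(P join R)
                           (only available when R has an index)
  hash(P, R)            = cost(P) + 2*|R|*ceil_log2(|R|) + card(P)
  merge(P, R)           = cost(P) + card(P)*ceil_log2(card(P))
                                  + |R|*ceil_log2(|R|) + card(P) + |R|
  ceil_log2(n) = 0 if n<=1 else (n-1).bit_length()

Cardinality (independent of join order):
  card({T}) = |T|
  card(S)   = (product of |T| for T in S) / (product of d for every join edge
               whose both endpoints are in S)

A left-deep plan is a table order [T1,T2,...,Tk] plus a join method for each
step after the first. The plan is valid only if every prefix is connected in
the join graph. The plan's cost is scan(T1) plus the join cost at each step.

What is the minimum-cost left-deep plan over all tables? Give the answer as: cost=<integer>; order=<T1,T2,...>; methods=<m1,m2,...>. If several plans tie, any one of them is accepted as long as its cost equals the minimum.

Selinger DP (subsets sized 1..n):
  {D}: scan cost=250, card=250
  {B}: scan cost=400, card=400
  {A}: scan cost=100, card=100
  {E}: scan cost=80, card=80
  {C}: scan cost=60, card=60
  {BD}: card=20000; try (D,hash)→4800, (B,merge)→6500, (D,merge)→6650, (B,hash)→7700, (B,nl_idx)→22500, (B,nl)→100250 …(+1); best=4800 via (D,hash)
  {CD}: card=5000; try (C,hash)→1220, (D,merge)→2730, (C,merge)→2920, (D,hash)→4120, (D,nl)→15060, (C,nl)→15250; best=1220 via (C,hash)
  {AB}: card=1000; try (B,nl_idx)→2000, (A,hash)→2200, (B,merge)→4900, (A,merge)→5200, (B,hash)→7400, (B,nl)→40100 …(+1); best=2000 via (B,nl_idx)
  {BE}: card=320; try (B,nl_idx)→1120, (E,hash)→1920, (E,nl_idx)→3520, (B,merge)→4720, (E,merge)→5040, (B,hash)→7360 …(+2); best=1120 via (B,nl_idx)
  {ABD}: card=50000; try (D,hash)→7000, (D,merge)→15250, (A,hash)→26200, (D,nl)→252000, (A,merge)→325600, (A,nl)→2004800; best=7000 via (D,hash)
  {BDE}: card=16000; try (D,hash)→5440, (D,merge)→6570, (E,hash)→25920, (D,nl)→81120, (E,nl_idx)→160800, (E,merge)→325440 …(+1); best=5440 via (D,hash)
  {BCD}: card=400000; try (B,hash)→13420, (C,hash)→25520, (B,merge)→75220, (C,merge)→325220, (B,nl_idx)→446220, (C,nl)→1204800 …(+1); best=13420 via (B,hash)
  {ABE}: card=800; try (A,hash)→2840, (E,hash)→4120, (A,merge)→5120, (E,nl_idx)→9800, (E,merge)→13640, (A,nl)→33120 …(+1); best=2840 via (A,hash)
  {ABDE}: card=40000; try (D,hash)→7640, (D,merge)→13890, (A,hash)→22840, (E,hash)→58120, (D,nl)→202840, (A,merge)→246240 …(+4); best=7640 via (D,hash)
  {ABCD}: card=1000000; try (C,hash)→57720, (A,hash)→414820, (C,merge)→857420, (C,nl)→3007000, (A,merge)→8014220, (A,nl)→40013420; best=57720 via (C,hash)
  {BCDE}: card=320000; try (C,hash)→22160, (C,merge)→245860, (E,hash)→414540, (C,nl)→965440, (E,nl_idx)→3133420, (E,merge)→8014060 …(+1); best=22160 via (C,hash)
  {ABCDE}: card=800000; try (C,hash)→48360, (A,hash)→343560, (C,merge)→688060, (E,hash)→1058840, (C,nl)→2407640, (A,merge)→6422960 …(+4); best=48360 via (C,hash)

cost=48360; order=E,B,A,D,C; methods=nl_idx,hash,hash,hash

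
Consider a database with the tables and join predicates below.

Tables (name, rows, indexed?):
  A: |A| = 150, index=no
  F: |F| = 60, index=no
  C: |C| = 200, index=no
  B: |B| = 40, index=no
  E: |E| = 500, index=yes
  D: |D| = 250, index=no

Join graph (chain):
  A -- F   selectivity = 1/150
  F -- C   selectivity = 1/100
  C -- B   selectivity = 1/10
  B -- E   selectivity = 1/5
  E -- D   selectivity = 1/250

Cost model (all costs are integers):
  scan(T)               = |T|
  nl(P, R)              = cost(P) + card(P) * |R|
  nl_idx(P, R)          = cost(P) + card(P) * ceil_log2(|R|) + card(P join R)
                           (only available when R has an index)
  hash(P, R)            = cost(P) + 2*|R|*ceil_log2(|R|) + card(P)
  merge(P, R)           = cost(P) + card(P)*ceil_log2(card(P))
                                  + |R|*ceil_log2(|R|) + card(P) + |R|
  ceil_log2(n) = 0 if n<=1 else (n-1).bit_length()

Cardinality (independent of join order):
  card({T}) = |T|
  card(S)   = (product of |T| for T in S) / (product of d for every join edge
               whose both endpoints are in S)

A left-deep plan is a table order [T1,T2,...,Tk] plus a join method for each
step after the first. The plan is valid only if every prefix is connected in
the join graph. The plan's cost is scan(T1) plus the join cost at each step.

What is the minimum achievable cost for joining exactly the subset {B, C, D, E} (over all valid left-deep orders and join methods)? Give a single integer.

Selinger DP over subsets of {B,C,D,E}:
  {C}: scan cost=200, card=200
  {B}: scan cost=40, card=40
  {E}: scan cost=500, card=500
  {D}: scan cost=250, card=250
  {BC}: card=800; try (B,hash)→880, (C,merge)→2120, (B,merge)→2280, (C,hash)→3280, (C,nl)→8040, (B,nl)→8200; best=880 via (B,hash)
  {BE}: card=4000; try (B,hash)→1480, (E,nl_idx)→4400, (E,merge)→5320, (B,merge)→5780, (E,hash)→9080, (E,nl)→20040 …(+1); best=1480 via (B,hash)
  {DE}: card=500; try (E,nl_idx)→3000, (D,hash)→5000, (E,merge)→7500, (D,merge)→7750, (E,hash)→9500, (E,nl)→125250 …(+1); best=3000 via (E,nl_idx)
  {BCE}: card=80000; try (C,hash)→8680, (E,hash)→10680, (E,merge)→14680, (C,merge)→55280, (E,nl_idx)→88080, (E,nl)→400880 …(+1); best=8680 via (C,hash)
  {BDE}: card=4000; try (B,hash)→3980, (B,merge)→8280, (D,hash)→9480, (B,nl)→23000, (D,merge)→55730, (D,nl)→1001480; best=3980 via (B,hash)
  {BCDE}: card=80000; try (C,hash)→11180, (C,merge)→57780, (D,hash)→92680, (C,nl)→803980, (D,merge)→1450930, (D,nl)→20008680; best=11180 via (C,hash)

11180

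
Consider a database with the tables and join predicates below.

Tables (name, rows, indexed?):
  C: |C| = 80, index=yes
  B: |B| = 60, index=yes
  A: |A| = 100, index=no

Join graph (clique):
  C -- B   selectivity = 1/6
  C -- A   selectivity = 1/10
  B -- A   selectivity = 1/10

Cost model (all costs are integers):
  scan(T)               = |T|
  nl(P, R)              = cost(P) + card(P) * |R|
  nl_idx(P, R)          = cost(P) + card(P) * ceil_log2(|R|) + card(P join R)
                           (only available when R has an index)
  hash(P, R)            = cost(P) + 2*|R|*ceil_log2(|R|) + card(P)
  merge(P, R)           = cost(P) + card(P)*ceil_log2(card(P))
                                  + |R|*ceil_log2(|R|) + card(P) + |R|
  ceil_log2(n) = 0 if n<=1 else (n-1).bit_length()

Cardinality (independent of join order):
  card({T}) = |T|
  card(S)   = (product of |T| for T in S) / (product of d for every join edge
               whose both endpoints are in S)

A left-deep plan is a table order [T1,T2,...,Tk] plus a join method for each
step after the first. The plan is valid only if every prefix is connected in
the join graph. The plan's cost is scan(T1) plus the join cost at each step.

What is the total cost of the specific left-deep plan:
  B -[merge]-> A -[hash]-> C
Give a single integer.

step 1: scan B: cost=60, card=60
step 2: join A via merge
    card(P join A) = 60*100/(10) = 600
    cost = 60 + 60*6 + 100*7 + 60 + 100 = 1280
step 3: join C via hash
    card(P join C) = 600*80/(6*10) = 800
    cost = 1280 + 2*80*7 + 600 = 3000

3000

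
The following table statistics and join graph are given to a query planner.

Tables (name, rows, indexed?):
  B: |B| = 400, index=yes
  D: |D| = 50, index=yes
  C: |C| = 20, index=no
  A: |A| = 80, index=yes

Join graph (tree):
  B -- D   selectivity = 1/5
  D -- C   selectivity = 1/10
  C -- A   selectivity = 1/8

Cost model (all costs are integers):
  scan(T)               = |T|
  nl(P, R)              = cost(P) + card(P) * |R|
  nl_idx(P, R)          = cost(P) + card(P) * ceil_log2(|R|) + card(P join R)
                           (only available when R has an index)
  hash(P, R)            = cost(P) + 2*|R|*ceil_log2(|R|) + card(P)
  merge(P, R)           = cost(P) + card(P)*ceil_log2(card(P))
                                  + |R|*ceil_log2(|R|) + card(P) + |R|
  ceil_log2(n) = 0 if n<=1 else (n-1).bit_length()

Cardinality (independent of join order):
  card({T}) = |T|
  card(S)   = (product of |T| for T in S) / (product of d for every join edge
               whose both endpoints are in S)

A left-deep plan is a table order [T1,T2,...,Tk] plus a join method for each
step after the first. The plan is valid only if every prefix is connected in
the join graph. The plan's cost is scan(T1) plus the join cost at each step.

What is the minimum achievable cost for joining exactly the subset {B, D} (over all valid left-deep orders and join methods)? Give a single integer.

Selinger DP over subsets of {B,D}:
  {B}: scan cost=400, card=400
  {D}: scan cost=50, card=50
  {BD}: card=4000; try (D,hash)→1400, (B,merge)→4400, (B,nl_idx)→4500, (D,merge)→4750, (D,nl_idx)→6800, (B,hash)→7300 …(+2); best=1400 via (D,hash)

1400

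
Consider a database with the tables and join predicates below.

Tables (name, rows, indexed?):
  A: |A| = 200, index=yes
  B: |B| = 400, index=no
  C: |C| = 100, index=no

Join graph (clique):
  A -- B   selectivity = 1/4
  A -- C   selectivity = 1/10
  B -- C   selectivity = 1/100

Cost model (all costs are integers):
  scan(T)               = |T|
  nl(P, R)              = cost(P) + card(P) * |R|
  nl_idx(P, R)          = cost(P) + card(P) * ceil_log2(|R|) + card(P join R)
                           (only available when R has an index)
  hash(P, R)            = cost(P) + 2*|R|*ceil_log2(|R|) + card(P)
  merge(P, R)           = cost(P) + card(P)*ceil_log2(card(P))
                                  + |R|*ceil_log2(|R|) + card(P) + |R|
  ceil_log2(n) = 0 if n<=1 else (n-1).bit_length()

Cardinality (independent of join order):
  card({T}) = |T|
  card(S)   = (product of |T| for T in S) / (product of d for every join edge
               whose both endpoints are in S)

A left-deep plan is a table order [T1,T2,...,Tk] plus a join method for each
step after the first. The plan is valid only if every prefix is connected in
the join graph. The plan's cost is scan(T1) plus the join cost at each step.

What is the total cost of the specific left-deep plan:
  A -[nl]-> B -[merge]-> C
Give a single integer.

step 1: scan A: cost=200, card=200
step 2: join B via nl
    card(P join B) = 200*400/(4) = 20000
    cost = 200 + 200*400 = 80200
step 3: join C via merge
    card(P join C) = 20000*100/(10*100) = 2000
    cost = 80200 + 20000*15 + 100*7 + 20000 + 100 = 401000

401000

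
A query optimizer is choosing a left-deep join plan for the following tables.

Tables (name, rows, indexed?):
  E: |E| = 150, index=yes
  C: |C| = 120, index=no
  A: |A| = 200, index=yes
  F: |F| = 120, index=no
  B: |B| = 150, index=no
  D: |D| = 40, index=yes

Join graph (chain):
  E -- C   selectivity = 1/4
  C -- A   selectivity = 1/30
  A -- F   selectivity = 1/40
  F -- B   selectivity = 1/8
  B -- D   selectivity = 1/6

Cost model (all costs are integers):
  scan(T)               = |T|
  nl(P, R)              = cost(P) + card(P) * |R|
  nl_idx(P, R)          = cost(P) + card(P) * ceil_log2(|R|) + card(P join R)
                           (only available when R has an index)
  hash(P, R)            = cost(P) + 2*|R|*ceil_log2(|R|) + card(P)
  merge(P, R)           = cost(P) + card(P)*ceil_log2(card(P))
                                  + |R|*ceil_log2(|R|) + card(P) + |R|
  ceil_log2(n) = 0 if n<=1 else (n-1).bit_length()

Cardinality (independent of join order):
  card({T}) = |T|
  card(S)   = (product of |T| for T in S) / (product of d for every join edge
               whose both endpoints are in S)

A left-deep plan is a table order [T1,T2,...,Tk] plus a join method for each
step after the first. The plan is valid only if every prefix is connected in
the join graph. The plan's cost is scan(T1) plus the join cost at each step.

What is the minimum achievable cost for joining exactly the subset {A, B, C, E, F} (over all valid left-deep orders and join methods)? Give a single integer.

Selinger DP over subsets of {A,B,C,E,F}:
  {E}: scan cost=150, card=150
  {C}: scan cost=120, card=120
  {A}: scan cost=200, card=200
  {F}: scan cost=120, card=120
  {B}: scan cost=150, card=150
  {CE}: card=4500; try (C,hash)→1980, (E,merge)→2430, (C,merge)→2460, (E,hash)→2640, (E,nl_idx)→5580, (E,nl)→18120 …(+1); best=1980 via (C,hash)
  {AC}: card=800; try (A,nl_idx)→1880, (C,hash)→2080, (A,merge)→2880, (C,merge)→2960, (A,hash)→3440, (A,nl)→24120 …(+1); best=1880 via (A,nl_idx)
  {AF}: card=600; try (A,nl_idx)→1680, (F,hash)→2080, (A,merge)→2880, (F,merge)→2960, (A,hash)→3440, (A,nl)→24120 …(+1); best=1680 via (A,nl_idx)
  {BF}: card=2250; try (F,hash)→1980, (B,merge)→2430, (F,merge)→2460, (B,hash)→2640, (B,nl)→18120, (F,nl)→18150; best=1980 via (F,hash)
  {ACE}: card=30000; try (E,hash)→5080, (A,hash)→9680, (E,merge)→12030, (E,nl_idx)→38280, (A,merge)→66780, (A,nl_idx)→67980 …(+2); best=5080 via (E,hash)
  {ACF}: card=2400; try (C,hash)→3960, (F,hash)→4360, (C,merge)→9240, (F,merge)→11640, (C,nl)→73680, (F,nl)→97880; best=3960 via (C,hash)
  {ABF}: card=11250; try (B,hash)→4680, (A,hash)→7430, (B,merge)→9630, (A,nl_idx)→31230, (A,merge)→33030, (B,nl)→91680 …(+1); best=4680 via (B,hash)
  {ACEF}: card=90000; try (E,hash)→8760, (E,merge)→36510, (F,hash)→36760, (E,nl_idx)→113160, (E,nl)→363960, (F,merge)→486040 …(+1); best=8760 via (E,hash)
  {ABCF}: card=45000; try (B,hash)→8760, (C,hash)→17610, (B,merge)→36510, (C,merge)→174390, (B,nl)→363960, (C,nl)→1354680; best=8760 via (B,hash)
  {ABCEF}: card=1687500; try (E,hash)→56160, (B,hash)→101160, (E,merge)→775110, (B,merge)→1630110, (E,nl_idx)→2056260, (E,nl)→6758760 …(+1); best=56160 via (E,hash)

56160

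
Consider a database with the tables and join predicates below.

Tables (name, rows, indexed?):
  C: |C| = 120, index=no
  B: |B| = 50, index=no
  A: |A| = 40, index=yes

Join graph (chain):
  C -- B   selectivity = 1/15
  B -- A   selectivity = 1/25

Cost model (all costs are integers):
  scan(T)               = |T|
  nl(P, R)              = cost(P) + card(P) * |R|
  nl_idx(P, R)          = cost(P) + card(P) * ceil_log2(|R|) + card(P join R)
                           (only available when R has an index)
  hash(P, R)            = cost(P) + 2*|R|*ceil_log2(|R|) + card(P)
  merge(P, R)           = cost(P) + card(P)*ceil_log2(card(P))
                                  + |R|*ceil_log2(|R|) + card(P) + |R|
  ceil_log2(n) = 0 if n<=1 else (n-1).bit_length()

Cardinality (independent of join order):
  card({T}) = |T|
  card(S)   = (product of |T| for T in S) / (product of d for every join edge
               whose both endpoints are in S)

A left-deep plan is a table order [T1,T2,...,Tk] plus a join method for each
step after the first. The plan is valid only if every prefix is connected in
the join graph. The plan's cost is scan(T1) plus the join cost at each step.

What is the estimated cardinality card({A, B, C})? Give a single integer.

640

Tables in S: A(40), B(50), C(120)
Edges inside S: C-B(d=15), B-A(d=25)
numerator = 40 * 50 * 120 = 240000
denominator = 15 * 25 = 375
card(S) = 240000 / 375 = 640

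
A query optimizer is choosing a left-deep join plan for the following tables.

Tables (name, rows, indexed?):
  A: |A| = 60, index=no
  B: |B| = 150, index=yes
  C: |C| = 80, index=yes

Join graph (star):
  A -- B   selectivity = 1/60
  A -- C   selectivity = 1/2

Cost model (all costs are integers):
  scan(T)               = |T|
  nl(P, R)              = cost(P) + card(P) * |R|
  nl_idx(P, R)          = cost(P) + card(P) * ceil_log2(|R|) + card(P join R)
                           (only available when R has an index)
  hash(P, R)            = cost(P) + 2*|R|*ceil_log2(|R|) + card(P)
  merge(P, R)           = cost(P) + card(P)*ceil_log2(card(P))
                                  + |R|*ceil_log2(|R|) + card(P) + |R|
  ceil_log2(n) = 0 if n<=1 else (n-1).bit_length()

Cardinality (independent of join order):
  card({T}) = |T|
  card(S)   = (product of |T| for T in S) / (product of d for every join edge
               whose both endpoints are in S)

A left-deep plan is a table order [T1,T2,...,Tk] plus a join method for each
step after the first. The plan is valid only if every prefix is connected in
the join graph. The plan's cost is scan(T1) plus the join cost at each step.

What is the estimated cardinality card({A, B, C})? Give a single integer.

6000

Tables in S: A(60), B(150), C(80)
Edges inside S: A-B(d=60), A-C(d=2)
numerator = 60 * 150 * 80 = 720000
denominator = 60 * 2 = 120
card(S) = 720000 / 120 = 6000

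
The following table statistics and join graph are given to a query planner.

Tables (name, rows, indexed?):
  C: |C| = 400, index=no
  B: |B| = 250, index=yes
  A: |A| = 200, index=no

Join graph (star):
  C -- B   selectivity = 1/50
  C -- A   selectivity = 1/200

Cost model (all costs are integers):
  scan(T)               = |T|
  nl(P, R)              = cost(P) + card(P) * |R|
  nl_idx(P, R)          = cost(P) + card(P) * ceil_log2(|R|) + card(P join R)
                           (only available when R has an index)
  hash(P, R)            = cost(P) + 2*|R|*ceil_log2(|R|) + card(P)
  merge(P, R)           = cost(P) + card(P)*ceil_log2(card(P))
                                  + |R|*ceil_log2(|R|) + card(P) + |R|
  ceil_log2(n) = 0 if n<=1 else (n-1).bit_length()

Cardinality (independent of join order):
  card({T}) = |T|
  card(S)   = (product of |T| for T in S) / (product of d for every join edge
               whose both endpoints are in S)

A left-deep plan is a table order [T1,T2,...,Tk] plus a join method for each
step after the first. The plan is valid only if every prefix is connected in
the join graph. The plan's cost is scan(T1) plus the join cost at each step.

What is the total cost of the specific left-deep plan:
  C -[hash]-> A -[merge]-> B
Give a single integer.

10250

step 1: scan C: cost=400, card=400
step 2: join A via hash
    card(P join A) = 400*200/(200) = 400
    cost = 400 + 2*200*8 + 400 = 4000
step 3: join B via merge
    card(P join B) = 400*250/(50) = 2000
    cost = 4000 + 400*9 + 250*8 + 400 + 250 = 10250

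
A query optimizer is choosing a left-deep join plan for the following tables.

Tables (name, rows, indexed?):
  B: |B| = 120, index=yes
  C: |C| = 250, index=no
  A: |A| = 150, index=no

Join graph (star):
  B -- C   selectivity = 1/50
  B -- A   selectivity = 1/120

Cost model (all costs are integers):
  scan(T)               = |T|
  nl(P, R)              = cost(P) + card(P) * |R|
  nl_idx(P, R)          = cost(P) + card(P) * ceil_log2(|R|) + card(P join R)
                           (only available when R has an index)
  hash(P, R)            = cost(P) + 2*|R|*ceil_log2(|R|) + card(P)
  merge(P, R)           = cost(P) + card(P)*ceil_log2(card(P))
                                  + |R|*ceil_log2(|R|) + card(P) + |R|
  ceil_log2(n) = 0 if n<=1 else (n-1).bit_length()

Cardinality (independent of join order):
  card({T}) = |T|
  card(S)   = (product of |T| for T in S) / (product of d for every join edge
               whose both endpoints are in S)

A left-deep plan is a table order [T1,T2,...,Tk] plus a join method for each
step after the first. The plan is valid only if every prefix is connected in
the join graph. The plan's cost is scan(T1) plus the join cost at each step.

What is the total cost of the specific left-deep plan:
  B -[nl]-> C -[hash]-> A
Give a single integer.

33120

step 1: scan B: cost=120, card=120
step 2: join C via nl
    card(P join C) = 120*250/(50) = 600
    cost = 120 + 120*250 = 30120
step 3: join A via hash
    card(P join A) = 600*150/(120) = 750
    cost = 30120 + 2*150*8 + 600 = 33120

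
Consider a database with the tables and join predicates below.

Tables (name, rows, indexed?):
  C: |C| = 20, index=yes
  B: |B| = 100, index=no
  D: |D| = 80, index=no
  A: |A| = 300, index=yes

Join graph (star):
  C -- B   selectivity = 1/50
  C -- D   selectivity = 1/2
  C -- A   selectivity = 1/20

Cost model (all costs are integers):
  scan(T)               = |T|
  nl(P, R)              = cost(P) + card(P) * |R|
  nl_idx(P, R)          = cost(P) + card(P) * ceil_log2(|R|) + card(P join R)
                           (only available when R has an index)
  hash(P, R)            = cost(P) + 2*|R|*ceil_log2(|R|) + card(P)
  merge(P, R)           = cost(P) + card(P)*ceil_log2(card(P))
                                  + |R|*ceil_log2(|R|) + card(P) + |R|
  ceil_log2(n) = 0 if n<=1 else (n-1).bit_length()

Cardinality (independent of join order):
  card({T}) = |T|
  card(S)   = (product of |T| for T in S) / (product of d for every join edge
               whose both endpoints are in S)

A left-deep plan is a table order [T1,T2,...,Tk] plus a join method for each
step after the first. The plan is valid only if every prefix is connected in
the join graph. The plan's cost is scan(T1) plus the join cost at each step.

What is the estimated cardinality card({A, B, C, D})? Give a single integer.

24000

Tables in S: A(300), B(100), C(20), D(80)
Edges inside S: C-B(d=50), C-D(d=2), C-A(d=20)
numerator = 300 * 100 * 20 * 80 = 48000000
denominator = 50 * 2 * 20 = 2000
card(S) = 48000000 / 2000 = 24000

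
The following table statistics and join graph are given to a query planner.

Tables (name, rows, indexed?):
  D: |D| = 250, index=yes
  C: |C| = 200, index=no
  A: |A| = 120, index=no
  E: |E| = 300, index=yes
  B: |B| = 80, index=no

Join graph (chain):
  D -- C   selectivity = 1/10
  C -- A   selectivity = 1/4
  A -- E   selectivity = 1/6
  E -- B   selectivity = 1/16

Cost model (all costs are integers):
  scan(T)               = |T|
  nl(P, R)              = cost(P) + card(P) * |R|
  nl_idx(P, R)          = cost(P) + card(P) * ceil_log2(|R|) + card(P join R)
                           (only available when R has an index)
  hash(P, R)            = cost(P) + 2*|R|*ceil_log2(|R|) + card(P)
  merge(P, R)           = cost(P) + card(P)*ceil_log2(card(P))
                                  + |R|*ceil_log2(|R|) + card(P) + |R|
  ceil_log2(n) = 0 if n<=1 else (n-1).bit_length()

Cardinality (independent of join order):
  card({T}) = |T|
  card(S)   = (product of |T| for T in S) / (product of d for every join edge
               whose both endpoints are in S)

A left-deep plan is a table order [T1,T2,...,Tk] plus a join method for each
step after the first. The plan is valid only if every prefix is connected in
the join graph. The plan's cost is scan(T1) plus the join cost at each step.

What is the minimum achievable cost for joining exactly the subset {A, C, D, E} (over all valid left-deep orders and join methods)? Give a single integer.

Selinger DP over subsets of {A,C,D,E}:
  {D}: scan cost=250, card=250
  {C}: scan cost=200, card=200
  {A}: scan cost=120, card=120
  {E}: scan cost=300, card=300
  {CD}: card=5000; try (C,hash)→3700, (D,merge)→4250, (C,merge)→4300, (D,hash)→4400, (D,nl_idx)→6800, (D,nl)→50200 …(+1); best=3700 via (C,hash)
  {AC}: card=6000; try (A,hash)→2080, (C,merge)→2880, (A,merge)→2960, (C,hash)→3440, (C,nl)→24120, (A,nl)→24200; best=2080 via (A,hash)
  {AE}: card=6000; try (A,hash)→2280, (E,merge)→4080, (A,merge)→4260, (E,hash)→5640, (E,nl_idx)→7200, (E,nl)→36120 …(+1); best=2280 via (A,hash)
  {ACD}: card=150000; try (A,hash)→10380, (D,hash)→12080, (A,merge)→74660, (D,merge)→88330, (D,nl_idx)→200080, (A,nl)→603700 …(+1); best=10380 via (A,hash)
  {ACE}: card=300000; try (C,hash)→11480, (E,hash)→13480, (C,merge)→88080, (E,merge)→89080, (E,nl_idx)→356080, (C,nl)→1202280 …(+1); best=11480 via (C,hash)
  {ACDE}: card=7500000; try (E,hash)→165780, (D,hash)→315480, (E,merge)→2863380, (D,merge)→6013730, (E,nl_idx)→8860380, (D,nl_idx)→9911480 …(+2); best=165780 via (E,hash)

165780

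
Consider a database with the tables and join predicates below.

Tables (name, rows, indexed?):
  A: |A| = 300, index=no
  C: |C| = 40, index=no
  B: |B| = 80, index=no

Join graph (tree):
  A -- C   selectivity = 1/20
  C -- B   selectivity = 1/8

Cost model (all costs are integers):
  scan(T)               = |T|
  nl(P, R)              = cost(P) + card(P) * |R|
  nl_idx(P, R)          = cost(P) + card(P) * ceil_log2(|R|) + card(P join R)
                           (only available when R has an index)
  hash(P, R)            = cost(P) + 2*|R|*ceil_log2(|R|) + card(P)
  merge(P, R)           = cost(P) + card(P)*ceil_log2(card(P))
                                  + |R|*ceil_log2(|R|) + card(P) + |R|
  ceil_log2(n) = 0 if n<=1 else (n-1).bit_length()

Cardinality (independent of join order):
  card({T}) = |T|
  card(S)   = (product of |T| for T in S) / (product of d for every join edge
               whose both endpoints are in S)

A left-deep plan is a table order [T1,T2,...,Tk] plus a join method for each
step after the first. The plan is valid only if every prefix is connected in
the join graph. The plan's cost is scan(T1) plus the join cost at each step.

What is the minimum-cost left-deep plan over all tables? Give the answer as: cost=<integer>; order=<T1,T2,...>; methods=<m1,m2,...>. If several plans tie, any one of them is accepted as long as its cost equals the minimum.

cost=2800; order=A,C,B; methods=hash,hash

Selinger DP (subsets sized 1..n):
  {A}: scan cost=300, card=300
  {C}: scan cost=40, card=40
  {B}: scan cost=80, card=80
  {AC}: card=600; try (C,hash)→1080, (A,merge)→3320, (C,merge)→3580, (A,hash)→5480, (A,nl)→12040, (C,nl)→12300; best=1080 via (C,hash)
  {BC}: card=400; try (C,hash)→640, (B,merge)→960, (C,merge)→1000, (B,hash)→1200, (B,nl)→3240, (C,nl)→3280; best=640 via (C,hash)
  {ABC}: card=6000; try (B,hash)→2800, (A,hash)→6440, (A,merge)→7640, (B,merge)→8320, (B,nl)→49080, (A,nl)→120640; best=2800 via (B,hash)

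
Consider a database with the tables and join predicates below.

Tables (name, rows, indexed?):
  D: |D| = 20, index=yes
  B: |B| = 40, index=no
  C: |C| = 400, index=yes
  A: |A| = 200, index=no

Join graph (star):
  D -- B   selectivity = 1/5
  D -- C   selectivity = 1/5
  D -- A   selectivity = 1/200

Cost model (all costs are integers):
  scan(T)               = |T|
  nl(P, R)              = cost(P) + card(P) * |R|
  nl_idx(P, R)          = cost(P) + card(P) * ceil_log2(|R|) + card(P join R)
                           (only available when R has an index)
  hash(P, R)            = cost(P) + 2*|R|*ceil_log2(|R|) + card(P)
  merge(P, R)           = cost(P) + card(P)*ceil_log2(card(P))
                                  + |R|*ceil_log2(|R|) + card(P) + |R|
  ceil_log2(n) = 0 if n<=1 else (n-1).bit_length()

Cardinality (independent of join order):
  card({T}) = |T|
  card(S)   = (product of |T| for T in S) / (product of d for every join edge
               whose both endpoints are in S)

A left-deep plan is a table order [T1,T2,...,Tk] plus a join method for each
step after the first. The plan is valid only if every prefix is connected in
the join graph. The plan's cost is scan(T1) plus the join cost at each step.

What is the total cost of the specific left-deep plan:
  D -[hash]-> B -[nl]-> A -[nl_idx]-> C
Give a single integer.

step 1: scan D: cost=20, card=20
step 2: join B via hash
    card(P join B) = 20*40/(5) = 160
    cost = 20 + 2*40*6 + 20 = 520
step 3: join A via nl
    card(P join A) = 160*200/(200) = 160
    cost = 520 + 160*200 = 32520
step 4: join C via nl_idx
    card(P join C) = 160*400/(5) = 12800
    cost = 32520 + 160*9 + 12800 = 46760

46760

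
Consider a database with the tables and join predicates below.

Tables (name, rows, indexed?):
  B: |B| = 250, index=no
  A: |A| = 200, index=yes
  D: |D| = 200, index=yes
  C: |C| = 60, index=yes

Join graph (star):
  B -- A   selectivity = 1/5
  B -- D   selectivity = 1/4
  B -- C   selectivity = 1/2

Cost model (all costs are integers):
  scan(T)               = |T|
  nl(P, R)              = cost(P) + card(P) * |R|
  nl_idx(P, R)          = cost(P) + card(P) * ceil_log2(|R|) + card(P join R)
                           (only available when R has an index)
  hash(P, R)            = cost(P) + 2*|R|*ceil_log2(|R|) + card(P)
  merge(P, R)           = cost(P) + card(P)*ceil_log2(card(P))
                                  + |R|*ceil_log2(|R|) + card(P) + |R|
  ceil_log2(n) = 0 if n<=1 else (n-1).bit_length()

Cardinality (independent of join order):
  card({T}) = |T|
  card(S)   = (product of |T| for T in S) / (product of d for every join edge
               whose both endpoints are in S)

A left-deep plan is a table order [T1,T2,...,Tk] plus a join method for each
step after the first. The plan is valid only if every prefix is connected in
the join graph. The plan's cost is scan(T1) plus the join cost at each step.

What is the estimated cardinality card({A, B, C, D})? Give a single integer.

15000000

Tables in S: A(200), B(250), C(60), D(200)
Edges inside S: B-A(d=5), B-D(d=4), B-C(d=2)
numerator = 200 * 250 * 60 * 200 = 600000000
denominator = 5 * 4 * 2 = 40
card(S) = 600000000 / 40 = 15000000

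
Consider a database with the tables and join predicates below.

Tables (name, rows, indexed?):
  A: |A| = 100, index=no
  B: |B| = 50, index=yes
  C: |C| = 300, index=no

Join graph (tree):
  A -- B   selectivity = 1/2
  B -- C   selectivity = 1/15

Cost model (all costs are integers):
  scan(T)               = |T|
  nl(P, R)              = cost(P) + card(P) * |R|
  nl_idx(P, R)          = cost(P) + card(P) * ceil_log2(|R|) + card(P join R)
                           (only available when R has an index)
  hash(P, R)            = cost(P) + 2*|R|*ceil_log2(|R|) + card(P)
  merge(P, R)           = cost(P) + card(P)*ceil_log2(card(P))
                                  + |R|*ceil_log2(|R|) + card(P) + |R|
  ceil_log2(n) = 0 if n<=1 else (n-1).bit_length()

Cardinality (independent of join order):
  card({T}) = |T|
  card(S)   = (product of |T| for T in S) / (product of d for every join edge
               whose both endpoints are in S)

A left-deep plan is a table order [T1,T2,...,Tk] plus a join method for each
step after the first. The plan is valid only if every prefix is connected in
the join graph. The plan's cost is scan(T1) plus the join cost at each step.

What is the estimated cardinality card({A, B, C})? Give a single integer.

50000

Tables in S: A(100), B(50), C(300)
Edges inside S: A-B(d=2), B-C(d=15)
numerator = 100 * 50 * 300 = 1500000
denominator = 2 * 15 = 30
card(S) = 1500000 / 30 = 50000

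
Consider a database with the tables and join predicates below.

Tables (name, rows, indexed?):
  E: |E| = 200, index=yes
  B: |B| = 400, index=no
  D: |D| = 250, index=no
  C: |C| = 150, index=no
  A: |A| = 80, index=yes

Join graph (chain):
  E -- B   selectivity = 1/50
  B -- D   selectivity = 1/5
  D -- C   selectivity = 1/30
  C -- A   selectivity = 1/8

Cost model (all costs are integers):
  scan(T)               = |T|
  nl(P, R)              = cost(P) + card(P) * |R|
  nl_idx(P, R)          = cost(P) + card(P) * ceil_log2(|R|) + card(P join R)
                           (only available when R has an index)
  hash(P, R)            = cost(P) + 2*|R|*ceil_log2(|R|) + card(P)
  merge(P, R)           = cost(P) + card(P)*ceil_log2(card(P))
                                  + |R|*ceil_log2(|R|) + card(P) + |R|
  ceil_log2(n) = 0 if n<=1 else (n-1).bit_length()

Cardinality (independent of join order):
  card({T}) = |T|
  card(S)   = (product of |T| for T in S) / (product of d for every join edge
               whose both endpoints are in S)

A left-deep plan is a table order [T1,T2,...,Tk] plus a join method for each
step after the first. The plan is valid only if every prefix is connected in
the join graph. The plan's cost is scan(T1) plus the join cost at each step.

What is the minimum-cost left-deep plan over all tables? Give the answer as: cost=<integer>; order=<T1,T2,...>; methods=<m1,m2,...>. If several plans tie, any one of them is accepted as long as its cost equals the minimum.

cost=493120; order=B,E,D,C,A; methods=hash,hash,hash,hash

Selinger DP (subsets sized 1..n):
  {E}: scan cost=200, card=200
  {B}: scan cost=400, card=400
  {D}: scan cost=250, card=250
  {C}: scan cost=150, card=150
  {A}: scan cost=80, card=80
  {BE}: card=1600; try (E,hash)→4000, (E,nl_idx)→5200, (B,merge)→6000, (E,merge)→6200, (B,hash)→7600, (B,nl)→80200 …(+1); best=4000 via (E,hash)
  {BD}: card=20000; try (D,hash)→4800, (B,merge)→6500, (D,merge)→6650, (B,hash)→7700, (B,nl)→100250, (D,nl)→100400; best=4800 via (D,hash)
  {CD}: card=1250; try (C,hash)→2900, (D,merge)→3750, (C,merge)→3850, (D,hash)→4300, (D,nl)→37650, (C,nl)→37750; best=2900 via (C,hash)
  {AC}: card=1500; try (A,hash)→1420, (C,merge)→2070, (A,merge)→2140, (C,hash)→2560, (A,nl_idx)→2700, (C,nl)→12080 …(+1); best=1420 via (A,hash)
  {BDE}: card=80000; try (D,hash)→9600, (D,merge)→25450, (E,hash)→28000, (E,nl_idx)→244800, (E,merge)→326600, (D,nl)→404000 …(+1); best=9600 via (D,hash)
  {BCD}: card=100000; try (B,hash)→11350, (B,merge)→21900, (C,hash)→27200, (C,merge)→326150, (B,nl)→502900, (C,nl)→3004800; best=11350 via (B,hash)
  {ACD}: card=12500; try (A,hash)→5270, (D,hash)→6920, (A,merge)→18540, (D,merge)→21670, (A,nl_idx)→24150, (A,nl)→102900 …(+1); best=5270 via (A,hash)
  {BCDE}: card=400000; try (C,hash)→92000, (E,hash)→114550, (E,nl_idx)→1211350, (C,merge)→1450950, (E,merge)→1813150, (C,nl)→12009600 …(+1); best=92000 via (C,hash)
  {ABCD}: card=1000000; try (B,hash)→24970, (A,hash)→112470, (B,merge)→196770, (A,nl_idx)→1711350, (A,merge)→1811990, (B,nl)→5005270 …(+1); best=24970 via (B,hash)
  {ABCDE}: card=4000000; try (A,hash)→493120, (E,hash)→1028170, (A,nl_idx)→6892000, (A,merge)→8092640, (E,nl_idx)→12024970, (E,merge)→21026770 …(+2); best=493120 via (A,hash)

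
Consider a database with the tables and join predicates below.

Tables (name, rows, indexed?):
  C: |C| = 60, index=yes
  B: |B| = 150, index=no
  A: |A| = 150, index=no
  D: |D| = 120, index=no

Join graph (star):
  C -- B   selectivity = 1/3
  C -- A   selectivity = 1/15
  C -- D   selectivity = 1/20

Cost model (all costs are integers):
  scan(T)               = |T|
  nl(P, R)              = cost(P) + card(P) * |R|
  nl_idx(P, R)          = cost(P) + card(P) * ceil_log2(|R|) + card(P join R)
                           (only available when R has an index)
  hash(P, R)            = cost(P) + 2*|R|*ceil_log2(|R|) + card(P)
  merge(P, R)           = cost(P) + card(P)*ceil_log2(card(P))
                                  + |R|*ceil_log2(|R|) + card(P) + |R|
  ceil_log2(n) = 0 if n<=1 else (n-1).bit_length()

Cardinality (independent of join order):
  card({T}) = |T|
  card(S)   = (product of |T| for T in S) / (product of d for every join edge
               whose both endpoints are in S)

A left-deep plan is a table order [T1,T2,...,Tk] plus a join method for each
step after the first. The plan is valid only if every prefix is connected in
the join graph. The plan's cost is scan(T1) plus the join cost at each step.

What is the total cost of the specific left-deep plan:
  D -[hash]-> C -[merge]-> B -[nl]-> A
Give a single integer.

step 1: scan D: cost=120, card=120
step 2: join C via hash
    card(P join C) = 120*60/(20) = 360
    cost = 120 + 2*60*6 + 120 = 960
step 3: join B via merge
    card(P join B) = 360*150/(3) = 18000
    cost = 960 + 360*9 + 150*8 + 360 + 150 = 5910
step 4: join A via nl
    card(P join A) = 18000*150/(15) = 180000
    cost = 5910 + 18000*150 = 2705910

2705910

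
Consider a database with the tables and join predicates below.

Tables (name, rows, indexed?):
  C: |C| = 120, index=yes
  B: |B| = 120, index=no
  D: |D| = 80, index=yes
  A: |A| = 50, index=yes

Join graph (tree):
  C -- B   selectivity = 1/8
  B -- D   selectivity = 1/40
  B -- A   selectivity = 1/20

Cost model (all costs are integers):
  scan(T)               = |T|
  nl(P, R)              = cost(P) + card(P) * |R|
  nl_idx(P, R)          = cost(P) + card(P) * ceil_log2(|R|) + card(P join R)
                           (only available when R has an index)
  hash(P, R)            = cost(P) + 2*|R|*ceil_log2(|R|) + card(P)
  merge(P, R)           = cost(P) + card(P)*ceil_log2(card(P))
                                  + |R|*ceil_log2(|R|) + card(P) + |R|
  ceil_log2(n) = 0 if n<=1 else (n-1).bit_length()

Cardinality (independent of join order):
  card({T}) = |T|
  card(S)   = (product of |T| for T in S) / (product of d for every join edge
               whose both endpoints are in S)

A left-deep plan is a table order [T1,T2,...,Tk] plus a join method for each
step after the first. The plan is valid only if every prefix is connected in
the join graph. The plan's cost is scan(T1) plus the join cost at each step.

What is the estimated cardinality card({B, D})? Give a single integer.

240

Tables in S: B(120), D(80)
Edges inside S: B-D(d=40)
numerator = 120 * 80 = 9600
denominator = 40 = 40
card(S) = 9600 / 40 = 240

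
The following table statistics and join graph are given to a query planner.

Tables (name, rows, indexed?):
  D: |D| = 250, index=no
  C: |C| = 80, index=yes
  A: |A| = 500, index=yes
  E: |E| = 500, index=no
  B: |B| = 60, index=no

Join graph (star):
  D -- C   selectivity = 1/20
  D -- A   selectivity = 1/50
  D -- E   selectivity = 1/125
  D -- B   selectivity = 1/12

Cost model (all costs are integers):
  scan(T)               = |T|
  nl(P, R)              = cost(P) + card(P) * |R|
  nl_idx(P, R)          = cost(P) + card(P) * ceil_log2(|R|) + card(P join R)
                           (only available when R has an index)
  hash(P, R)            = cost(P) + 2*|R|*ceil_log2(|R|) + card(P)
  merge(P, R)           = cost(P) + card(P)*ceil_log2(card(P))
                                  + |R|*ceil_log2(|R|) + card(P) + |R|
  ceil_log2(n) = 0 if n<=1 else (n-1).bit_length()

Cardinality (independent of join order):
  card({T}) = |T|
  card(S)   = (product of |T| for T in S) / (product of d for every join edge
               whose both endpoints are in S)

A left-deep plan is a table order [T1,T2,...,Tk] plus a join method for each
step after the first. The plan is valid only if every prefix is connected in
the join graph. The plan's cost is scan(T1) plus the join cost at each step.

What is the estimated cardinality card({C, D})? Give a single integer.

Tables in S: C(80), D(250)
Edges inside S: D-C(d=20)
numerator = 80 * 250 = 20000
denominator = 20 = 20
card(S) = 20000 / 20 = 1000

1000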